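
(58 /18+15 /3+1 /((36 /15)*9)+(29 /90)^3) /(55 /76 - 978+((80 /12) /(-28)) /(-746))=-300240563651 /35343148304250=-0.01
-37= -37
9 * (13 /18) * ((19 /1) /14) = 247 /28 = 8.82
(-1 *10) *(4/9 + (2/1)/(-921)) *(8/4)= -24440/2763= -8.85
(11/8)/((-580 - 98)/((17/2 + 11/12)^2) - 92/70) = -43505/283504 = -0.15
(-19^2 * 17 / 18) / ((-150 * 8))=6137 / 21600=0.28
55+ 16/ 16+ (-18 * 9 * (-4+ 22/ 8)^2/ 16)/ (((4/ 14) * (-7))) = 16361/ 256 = 63.91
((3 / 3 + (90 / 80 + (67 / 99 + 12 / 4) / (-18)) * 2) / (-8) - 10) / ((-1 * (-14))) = -0.74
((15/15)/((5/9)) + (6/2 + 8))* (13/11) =832/55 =15.13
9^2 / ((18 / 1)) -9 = -4.50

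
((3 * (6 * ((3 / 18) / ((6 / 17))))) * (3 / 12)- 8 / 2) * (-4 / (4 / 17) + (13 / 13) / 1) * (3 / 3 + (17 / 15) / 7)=244 / 7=34.86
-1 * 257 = -257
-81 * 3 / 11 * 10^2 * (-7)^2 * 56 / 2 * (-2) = 66679200 / 11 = 6061745.45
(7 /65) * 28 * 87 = 17052 /65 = 262.34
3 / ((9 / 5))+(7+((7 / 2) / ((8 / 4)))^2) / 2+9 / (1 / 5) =4963 / 96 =51.70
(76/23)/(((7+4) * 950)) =2/6325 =0.00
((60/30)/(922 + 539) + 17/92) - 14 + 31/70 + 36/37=-2158042963/174063540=-12.40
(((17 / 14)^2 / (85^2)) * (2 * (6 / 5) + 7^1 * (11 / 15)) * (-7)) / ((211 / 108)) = -1017 / 184625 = -0.01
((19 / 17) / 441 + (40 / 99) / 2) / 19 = 5623 / 522291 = 0.01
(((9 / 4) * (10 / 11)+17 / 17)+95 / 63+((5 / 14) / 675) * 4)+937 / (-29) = -16733669 / 602910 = -27.75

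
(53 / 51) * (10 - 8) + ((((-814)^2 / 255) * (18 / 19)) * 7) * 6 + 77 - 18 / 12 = 1002596887 / 9690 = 103467.17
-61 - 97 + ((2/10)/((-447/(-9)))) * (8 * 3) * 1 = -157.90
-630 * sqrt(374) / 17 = -716.68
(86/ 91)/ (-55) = -86/ 5005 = -0.02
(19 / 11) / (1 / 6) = 114 / 11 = 10.36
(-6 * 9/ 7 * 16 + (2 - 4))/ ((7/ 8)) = -7024/ 49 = -143.35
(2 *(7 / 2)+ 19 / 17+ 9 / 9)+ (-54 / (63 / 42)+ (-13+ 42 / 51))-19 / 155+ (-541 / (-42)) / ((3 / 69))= 28451099 / 110670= 257.08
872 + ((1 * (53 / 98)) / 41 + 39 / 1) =3660451 / 4018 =911.01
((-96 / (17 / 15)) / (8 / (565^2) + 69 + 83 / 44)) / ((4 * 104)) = -0.00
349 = 349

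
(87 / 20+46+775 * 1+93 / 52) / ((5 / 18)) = 967752 / 325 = 2977.70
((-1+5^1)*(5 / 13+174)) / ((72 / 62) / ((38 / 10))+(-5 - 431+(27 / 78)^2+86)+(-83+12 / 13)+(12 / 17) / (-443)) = -2091620055824 / 1294343341165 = -1.62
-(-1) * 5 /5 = 1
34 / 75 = 0.45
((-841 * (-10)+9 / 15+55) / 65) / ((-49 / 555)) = -361416 / 245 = -1475.17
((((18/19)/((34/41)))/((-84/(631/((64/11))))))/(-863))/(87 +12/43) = 12236983/624897278208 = 0.00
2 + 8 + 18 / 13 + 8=252 / 13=19.38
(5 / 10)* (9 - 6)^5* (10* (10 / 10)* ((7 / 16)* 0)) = 0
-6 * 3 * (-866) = 15588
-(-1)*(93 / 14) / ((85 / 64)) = 2976 / 595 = 5.00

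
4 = 4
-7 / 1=-7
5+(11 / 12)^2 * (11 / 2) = 2771 / 288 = 9.62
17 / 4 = 4.25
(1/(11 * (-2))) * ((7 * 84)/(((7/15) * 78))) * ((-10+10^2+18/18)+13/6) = -1505/22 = -68.41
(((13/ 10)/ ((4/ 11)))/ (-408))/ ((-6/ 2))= 143/ 48960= 0.00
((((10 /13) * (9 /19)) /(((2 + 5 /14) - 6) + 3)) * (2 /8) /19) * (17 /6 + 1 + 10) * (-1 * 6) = 2905 /4693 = 0.62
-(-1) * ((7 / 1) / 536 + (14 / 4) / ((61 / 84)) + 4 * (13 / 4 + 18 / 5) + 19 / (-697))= 32.21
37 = 37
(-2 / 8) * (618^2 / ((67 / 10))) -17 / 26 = -24826199 / 1742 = -14251.55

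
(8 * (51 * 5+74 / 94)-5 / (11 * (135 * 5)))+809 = 199285468 / 69795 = 2855.30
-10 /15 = -2 /3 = -0.67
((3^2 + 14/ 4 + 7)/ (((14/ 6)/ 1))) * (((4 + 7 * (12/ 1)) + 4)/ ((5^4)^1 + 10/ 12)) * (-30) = -193752/ 5257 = -36.86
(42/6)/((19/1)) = 7/19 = 0.37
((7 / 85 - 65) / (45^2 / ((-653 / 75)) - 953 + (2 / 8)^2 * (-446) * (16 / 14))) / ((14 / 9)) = 1801627 / 52557455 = 0.03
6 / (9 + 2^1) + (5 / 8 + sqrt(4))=279 / 88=3.17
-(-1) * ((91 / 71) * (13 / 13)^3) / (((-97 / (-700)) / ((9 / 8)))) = 143325 / 13774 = 10.41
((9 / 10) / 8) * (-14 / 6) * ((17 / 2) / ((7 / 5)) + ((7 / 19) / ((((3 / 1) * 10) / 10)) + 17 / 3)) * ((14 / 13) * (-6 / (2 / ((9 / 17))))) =357777 / 67184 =5.33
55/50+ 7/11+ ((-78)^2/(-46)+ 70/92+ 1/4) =-28493/220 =-129.51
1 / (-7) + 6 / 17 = 25 / 119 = 0.21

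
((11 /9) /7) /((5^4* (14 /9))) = 11 /61250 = 0.00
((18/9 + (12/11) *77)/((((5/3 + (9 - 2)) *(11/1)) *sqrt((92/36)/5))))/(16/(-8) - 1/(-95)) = -4085 *sqrt(115)/69069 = -0.63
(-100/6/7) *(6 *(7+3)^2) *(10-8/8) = -90000/7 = -12857.14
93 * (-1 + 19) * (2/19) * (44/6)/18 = 1364/19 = 71.79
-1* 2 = -2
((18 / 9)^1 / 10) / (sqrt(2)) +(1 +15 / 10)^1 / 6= sqrt(2) / 10 +5 / 12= 0.56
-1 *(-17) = 17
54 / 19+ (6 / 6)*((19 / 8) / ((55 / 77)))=4687 / 760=6.17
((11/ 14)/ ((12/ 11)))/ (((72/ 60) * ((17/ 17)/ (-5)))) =-3025/ 1008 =-3.00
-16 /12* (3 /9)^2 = -4 /27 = -0.15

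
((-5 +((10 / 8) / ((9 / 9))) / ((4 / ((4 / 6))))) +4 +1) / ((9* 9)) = 5 / 1944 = 0.00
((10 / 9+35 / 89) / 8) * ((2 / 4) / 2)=1205 / 25632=0.05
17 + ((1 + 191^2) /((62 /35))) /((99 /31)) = 640118 /99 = 6465.84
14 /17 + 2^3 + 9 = 303 /17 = 17.82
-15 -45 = -60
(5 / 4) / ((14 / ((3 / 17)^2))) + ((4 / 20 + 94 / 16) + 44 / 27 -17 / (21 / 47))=-4734893 / 156060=-30.34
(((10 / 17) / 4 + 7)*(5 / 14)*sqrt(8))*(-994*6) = -517590*sqrt(2) / 17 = -43057.81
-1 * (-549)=549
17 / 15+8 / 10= 29 / 15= 1.93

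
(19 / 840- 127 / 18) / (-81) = 17723 / 204120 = 0.09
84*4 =336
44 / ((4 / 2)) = 22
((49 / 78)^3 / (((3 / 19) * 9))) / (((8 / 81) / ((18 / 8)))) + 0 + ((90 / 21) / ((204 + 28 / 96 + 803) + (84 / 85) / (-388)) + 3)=5476410020645119 / 784736958363904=6.98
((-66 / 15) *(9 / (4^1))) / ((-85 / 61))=6039 / 850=7.10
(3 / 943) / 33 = 1 / 10373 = 0.00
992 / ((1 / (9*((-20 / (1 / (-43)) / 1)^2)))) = 6603148800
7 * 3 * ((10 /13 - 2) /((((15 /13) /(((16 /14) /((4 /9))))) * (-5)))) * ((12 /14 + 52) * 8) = 170496 /35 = 4871.31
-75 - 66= -141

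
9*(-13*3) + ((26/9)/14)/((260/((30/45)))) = -351.00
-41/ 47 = -0.87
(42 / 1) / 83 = 42 / 83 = 0.51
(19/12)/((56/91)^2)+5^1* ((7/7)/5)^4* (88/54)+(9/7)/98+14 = 5395724177/296352000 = 18.21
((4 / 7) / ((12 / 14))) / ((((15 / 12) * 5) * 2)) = 4 / 75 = 0.05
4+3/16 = 67/16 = 4.19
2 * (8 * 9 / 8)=18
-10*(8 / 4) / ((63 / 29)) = -580 / 63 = -9.21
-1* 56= -56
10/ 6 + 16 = 53/ 3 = 17.67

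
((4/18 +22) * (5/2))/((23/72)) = 4000/23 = 173.91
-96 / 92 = -24 / 23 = -1.04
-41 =-41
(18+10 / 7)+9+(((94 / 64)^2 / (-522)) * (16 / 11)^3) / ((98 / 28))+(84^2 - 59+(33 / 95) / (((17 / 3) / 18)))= 27594970360964 / 3927255255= 7026.53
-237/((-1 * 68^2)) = 237/4624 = 0.05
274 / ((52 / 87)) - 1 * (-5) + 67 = 13791 / 26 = 530.42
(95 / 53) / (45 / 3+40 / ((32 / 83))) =4 / 265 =0.02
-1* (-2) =2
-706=-706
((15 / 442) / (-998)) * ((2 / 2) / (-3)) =5 / 441116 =0.00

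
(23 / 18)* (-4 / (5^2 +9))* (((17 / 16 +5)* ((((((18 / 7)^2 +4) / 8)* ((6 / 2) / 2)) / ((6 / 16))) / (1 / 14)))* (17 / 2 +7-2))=-435045 / 476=-913.96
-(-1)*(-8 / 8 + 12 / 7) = 5 / 7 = 0.71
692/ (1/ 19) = 13148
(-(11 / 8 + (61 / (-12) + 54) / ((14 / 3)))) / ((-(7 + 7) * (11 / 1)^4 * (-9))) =-83 / 12913362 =-0.00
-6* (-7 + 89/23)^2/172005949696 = -243/710868338978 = -0.00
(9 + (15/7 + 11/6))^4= 88223850625/3111696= 28352.34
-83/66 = -1.26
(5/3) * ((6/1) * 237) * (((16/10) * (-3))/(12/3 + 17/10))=-37920/19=-1995.79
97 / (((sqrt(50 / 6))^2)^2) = 873 / 625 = 1.40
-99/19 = -5.21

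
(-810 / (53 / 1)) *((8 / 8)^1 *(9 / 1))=-137.55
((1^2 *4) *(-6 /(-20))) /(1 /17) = 102 /5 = 20.40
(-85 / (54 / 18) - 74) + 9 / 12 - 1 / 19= -23173 / 228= -101.64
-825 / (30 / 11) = -605 / 2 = -302.50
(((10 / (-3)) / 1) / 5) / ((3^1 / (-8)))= 16 / 9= 1.78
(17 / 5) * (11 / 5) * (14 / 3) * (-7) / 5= -18326 / 375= -48.87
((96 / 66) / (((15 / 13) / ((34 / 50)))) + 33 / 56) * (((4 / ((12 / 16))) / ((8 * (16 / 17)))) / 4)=5680397 / 22176000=0.26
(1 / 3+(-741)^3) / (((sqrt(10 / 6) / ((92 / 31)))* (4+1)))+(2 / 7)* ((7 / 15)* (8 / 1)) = 16 / 15 - 112295849704* sqrt(15) / 2325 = -187062345.49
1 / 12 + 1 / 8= 0.21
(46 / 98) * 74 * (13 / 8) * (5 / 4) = 55315 / 784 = 70.55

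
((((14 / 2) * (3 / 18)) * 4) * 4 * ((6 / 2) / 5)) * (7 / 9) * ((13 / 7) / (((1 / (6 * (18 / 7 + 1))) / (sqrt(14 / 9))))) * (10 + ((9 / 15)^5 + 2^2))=9150544 * sqrt(14) / 5625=6086.79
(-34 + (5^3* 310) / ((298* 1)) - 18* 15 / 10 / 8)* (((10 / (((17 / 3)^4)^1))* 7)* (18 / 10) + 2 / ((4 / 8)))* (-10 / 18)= -212.20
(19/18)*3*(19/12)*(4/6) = 361/108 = 3.34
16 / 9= 1.78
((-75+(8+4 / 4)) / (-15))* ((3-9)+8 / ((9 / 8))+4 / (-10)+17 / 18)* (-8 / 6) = -6556 / 675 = -9.71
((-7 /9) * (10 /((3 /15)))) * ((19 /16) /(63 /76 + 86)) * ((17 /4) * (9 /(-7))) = 153425 /52792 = 2.91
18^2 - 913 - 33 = -622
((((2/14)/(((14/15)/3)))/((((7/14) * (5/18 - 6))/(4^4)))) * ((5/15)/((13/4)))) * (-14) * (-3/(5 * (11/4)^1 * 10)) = -663552/515515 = -1.29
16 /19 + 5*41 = 3911 /19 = 205.84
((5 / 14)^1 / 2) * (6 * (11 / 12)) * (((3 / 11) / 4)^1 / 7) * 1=15 / 1568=0.01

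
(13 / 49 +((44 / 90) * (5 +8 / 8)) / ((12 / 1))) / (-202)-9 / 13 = -2011651 / 2895165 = -0.69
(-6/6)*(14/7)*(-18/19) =36/19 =1.89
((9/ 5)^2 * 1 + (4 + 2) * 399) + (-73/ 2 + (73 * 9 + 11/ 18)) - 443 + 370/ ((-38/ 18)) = 10260376/ 4275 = 2400.09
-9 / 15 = -3 / 5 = -0.60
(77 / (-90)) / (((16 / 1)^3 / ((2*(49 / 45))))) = -3773 / 8294400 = -0.00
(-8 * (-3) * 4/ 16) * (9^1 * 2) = 108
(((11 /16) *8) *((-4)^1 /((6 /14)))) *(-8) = 1232 /3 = 410.67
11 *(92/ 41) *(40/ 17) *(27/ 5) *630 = 137712960/ 697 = 197579.57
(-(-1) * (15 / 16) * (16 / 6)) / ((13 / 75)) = 375 / 26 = 14.42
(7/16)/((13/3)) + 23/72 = 787/1872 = 0.42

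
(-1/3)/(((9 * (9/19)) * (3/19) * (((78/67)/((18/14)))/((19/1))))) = -10.39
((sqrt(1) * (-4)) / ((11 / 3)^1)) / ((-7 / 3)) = 36 / 77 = 0.47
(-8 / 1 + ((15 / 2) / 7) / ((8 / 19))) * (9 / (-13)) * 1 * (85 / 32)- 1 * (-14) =86131 / 3584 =24.03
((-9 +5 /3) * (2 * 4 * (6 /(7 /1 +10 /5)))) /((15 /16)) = -5632 /135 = -41.72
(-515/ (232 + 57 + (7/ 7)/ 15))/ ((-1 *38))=0.05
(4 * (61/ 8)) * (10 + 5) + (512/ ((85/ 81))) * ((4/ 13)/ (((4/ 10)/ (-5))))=-627225/ 442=-1419.06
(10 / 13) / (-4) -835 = -21715 / 26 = -835.19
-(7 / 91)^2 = -0.01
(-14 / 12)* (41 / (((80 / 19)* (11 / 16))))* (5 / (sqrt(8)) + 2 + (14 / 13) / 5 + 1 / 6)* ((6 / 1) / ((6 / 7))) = -35460859 / 128700-38171* sqrt(2) / 264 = -480.01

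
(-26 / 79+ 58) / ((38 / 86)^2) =8424044 / 28519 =295.38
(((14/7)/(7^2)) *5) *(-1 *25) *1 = -250/49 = -5.10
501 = 501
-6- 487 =-493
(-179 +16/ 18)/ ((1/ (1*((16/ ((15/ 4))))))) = -102592/ 135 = -759.94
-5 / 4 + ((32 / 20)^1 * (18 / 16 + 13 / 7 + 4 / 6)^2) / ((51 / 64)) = 11462333 / 449820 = 25.48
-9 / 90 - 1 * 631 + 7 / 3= -18863 / 30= -628.77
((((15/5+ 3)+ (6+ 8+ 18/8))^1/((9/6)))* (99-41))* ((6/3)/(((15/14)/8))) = 578144/45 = 12847.64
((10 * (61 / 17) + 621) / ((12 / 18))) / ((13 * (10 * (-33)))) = -859 / 3740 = -0.23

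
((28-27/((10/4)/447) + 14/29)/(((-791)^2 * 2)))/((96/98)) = -21746/5554515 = -0.00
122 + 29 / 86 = 10521 / 86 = 122.34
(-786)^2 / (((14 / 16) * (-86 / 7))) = -2471184 / 43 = -57469.40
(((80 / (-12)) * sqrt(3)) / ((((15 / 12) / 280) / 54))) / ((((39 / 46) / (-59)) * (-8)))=-9119040 * sqrt(3) / 13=-1214972.35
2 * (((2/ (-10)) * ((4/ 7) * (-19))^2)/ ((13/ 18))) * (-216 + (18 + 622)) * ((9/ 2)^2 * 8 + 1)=-14370872832/ 3185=-4512047.98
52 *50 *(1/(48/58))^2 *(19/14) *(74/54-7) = -98670325/3402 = -29003.62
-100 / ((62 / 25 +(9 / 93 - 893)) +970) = -19375 / 15418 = -1.26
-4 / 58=-0.07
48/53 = 0.91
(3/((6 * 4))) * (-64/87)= -8/87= -0.09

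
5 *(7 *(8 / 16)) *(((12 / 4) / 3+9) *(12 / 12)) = 175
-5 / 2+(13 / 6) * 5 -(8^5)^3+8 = -105553116266447 / 3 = -35184372088815.67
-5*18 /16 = -45 /8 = -5.62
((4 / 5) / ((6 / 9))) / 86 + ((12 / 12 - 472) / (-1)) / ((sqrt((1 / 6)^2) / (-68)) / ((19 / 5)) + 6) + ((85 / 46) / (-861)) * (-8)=15551641958903 / 198010296015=78.54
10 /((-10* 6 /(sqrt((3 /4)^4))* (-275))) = 3 /8800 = 0.00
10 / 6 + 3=14 / 3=4.67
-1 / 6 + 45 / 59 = 0.60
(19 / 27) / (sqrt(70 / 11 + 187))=19 * sqrt(23397) / 57429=0.05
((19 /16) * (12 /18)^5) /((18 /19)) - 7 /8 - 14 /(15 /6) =-551993 /87480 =-6.31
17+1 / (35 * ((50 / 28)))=2127 / 125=17.02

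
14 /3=4.67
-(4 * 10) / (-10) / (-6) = -2 / 3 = -0.67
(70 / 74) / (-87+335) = 35 / 9176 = 0.00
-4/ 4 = -1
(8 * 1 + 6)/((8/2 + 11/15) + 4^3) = 0.20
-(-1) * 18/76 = 9/38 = 0.24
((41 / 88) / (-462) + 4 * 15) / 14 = 2439319 / 569184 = 4.29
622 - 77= 545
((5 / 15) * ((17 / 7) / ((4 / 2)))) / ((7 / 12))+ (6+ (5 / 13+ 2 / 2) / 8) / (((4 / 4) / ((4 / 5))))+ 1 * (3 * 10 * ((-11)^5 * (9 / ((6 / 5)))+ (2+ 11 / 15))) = -115412893766 / 3185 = -36236387.37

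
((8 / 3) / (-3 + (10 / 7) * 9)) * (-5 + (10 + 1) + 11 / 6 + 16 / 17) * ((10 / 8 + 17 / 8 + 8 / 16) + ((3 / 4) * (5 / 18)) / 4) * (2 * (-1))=-2361905 / 126684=-18.64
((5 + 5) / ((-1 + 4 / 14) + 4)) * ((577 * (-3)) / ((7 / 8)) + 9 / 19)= -2630490 / 437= -6019.43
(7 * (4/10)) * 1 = 14/5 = 2.80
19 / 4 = 4.75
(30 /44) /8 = 15 /176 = 0.09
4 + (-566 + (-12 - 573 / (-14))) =-7463 / 14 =-533.07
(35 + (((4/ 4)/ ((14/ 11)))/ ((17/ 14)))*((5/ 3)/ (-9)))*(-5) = -80050/ 459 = -174.40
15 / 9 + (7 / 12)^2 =289 / 144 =2.01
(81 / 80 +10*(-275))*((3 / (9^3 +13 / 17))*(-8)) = 11215869 / 124060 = 90.41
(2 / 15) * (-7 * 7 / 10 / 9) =-49 / 675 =-0.07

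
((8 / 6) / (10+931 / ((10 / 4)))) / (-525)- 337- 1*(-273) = -9636481 / 150570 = -64.00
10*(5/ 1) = 50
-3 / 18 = -1 / 6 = -0.17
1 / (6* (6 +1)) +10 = 421 / 42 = 10.02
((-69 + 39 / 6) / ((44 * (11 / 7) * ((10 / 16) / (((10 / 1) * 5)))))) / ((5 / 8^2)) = -925.62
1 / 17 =0.06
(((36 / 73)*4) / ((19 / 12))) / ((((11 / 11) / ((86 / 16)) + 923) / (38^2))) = 5647104 / 2897881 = 1.95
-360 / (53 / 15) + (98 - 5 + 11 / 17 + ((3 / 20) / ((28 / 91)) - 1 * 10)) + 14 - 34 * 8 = -19876221 / 72080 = -275.75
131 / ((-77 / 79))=-134.40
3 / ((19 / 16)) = 48 / 19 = 2.53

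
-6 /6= -1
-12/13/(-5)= 12/65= 0.18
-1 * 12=-12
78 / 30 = 13 / 5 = 2.60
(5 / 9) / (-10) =-1 / 18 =-0.06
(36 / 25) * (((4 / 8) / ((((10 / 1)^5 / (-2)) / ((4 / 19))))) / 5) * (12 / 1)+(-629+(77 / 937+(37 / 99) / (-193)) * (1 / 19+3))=-83546300673416611 / 132875750390625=-628.76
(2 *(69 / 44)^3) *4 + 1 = 339157 / 10648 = 31.85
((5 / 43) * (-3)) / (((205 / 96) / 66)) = -19008 / 1763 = -10.78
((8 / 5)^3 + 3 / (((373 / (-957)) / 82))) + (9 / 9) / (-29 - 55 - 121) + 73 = -1059168434 / 1911625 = -554.07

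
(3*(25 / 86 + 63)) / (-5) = -16329 / 430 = -37.97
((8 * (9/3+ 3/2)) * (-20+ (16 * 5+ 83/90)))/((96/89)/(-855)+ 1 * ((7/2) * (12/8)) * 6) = 111261036/1597931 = 69.63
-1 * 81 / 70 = -81 / 70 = -1.16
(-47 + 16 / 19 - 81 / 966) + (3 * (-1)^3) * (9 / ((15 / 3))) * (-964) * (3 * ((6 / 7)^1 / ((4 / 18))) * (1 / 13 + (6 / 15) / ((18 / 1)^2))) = 9269051453 / 1988350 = 4661.68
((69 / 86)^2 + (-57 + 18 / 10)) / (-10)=2017491 / 369800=5.46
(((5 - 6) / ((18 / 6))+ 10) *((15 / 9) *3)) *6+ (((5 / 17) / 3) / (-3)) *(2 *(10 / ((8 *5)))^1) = 88735 / 306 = 289.98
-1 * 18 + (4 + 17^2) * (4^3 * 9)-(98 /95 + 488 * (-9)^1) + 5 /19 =173141.23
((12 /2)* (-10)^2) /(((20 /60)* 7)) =1800 /7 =257.14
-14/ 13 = -1.08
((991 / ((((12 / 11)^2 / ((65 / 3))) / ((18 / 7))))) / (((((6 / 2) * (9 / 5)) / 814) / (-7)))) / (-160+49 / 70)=79306137625 / 258066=307309.52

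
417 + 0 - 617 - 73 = -273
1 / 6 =0.17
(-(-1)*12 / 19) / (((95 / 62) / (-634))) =-471696 / 1805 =-261.33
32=32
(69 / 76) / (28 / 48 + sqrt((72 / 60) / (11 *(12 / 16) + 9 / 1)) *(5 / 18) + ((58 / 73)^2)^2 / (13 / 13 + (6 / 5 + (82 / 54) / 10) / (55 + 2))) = 174102683043739223839197969 / 185451452928372266205669499 - 864775630820668679303148 *sqrt(230) / 185451452928372266205669499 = 0.87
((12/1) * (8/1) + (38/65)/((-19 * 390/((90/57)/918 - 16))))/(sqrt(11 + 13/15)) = 3537284107 * sqrt(2670)/6558628050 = 27.87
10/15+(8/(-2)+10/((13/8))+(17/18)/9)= 6161/2106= 2.93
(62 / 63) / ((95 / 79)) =4898 / 5985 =0.82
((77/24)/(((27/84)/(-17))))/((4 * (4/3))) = -9163/288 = -31.82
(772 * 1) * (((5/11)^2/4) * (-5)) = -24125/121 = -199.38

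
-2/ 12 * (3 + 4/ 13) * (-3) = 43/ 26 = 1.65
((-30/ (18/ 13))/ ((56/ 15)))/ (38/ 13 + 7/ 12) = -12675/ 7658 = -1.66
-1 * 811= -811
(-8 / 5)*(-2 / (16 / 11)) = 11 / 5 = 2.20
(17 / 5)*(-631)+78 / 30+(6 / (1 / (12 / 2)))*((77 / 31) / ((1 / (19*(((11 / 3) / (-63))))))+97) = 581398 / 465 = 1250.32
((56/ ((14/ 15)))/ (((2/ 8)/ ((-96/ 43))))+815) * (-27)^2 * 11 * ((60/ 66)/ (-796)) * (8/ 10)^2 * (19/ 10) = -133025004/ 42785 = -3109.15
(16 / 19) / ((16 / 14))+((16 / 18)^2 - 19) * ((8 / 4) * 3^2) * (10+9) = -1064824 / 171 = -6227.04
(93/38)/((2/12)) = 279/19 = 14.68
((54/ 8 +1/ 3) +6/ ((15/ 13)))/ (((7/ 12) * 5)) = 737/ 175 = 4.21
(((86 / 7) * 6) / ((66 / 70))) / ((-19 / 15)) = -12900 / 209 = -61.72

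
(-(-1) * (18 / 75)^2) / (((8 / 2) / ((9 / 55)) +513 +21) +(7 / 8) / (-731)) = 1894752 / 18369990625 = 0.00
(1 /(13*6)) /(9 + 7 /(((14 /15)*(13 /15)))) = 1 /1377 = 0.00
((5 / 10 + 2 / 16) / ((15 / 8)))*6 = 2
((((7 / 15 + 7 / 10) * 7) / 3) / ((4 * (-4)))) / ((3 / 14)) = -343 / 432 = -0.79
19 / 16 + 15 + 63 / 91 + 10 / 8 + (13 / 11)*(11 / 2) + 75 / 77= 410071 / 16016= 25.60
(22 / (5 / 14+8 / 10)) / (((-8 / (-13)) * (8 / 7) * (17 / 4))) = 35035 / 5508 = 6.36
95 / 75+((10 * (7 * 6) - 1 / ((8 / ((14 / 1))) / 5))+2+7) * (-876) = -5522066 / 15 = -368137.73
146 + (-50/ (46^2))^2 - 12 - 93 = 45894549/ 1119364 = 41.00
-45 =-45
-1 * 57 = -57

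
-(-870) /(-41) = -870 /41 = -21.22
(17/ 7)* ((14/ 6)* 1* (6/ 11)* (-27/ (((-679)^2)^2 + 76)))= -918/ 2338146841327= -0.00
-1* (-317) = 317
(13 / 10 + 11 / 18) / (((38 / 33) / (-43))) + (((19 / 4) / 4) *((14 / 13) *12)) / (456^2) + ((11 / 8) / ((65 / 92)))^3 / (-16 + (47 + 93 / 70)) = -64511029457599 / 906858326400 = -71.14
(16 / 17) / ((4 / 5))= 20 / 17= 1.18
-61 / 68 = -0.90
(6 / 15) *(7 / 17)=14 / 85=0.16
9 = 9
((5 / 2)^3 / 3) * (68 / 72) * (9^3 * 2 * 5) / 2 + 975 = 302475 / 16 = 18904.69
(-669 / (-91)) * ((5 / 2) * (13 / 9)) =1115 / 42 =26.55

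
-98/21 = -4.67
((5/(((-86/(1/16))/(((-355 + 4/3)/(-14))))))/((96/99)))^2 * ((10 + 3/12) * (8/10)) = 27923509405/380008136704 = 0.07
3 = 3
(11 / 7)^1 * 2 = 22 / 7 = 3.14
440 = 440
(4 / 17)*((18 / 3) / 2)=12 / 17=0.71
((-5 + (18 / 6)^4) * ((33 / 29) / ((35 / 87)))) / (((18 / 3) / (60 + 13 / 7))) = 542982 / 245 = 2216.25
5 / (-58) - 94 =-5457 / 58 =-94.09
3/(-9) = -1/3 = -0.33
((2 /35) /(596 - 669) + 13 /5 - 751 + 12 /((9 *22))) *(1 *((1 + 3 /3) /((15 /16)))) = -2019081664 /1264725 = -1596.46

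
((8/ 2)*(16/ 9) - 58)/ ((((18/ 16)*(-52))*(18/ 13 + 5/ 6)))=1832/ 4671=0.39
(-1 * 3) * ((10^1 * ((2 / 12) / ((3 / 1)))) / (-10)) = 1 / 6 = 0.17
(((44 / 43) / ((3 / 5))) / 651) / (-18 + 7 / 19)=-836 / 5626593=-0.00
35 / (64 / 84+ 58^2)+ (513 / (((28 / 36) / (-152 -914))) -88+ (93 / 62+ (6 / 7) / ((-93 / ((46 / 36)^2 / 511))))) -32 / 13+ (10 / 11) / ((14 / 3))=-12763776124594252073 / 18151199037972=-703191.90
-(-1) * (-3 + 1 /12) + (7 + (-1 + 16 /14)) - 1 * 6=-1.77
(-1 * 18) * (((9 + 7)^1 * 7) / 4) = -504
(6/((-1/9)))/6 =-9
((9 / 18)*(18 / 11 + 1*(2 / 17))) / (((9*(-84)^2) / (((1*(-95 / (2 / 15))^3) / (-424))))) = 4394046875 / 372970752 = 11.78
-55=-55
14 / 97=0.14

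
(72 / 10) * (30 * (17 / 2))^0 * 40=288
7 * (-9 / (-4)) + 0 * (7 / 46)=63 / 4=15.75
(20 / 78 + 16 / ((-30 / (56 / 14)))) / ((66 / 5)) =-0.14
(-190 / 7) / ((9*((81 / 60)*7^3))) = -0.01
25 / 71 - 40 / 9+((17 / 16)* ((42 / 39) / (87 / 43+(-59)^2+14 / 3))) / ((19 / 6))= -4.09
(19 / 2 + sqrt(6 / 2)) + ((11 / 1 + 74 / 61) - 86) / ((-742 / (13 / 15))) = sqrt(3) + 464882 / 48495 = 11.32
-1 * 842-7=-849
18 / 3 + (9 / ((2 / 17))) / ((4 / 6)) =483 / 4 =120.75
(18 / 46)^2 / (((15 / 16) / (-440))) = -38016 / 529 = -71.86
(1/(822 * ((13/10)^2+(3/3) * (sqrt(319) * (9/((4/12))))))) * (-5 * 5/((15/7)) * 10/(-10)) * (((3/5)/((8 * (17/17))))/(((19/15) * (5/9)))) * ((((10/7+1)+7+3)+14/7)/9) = -426725/24212912742868+1704375 * sqrt(319)/6053228185717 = 0.00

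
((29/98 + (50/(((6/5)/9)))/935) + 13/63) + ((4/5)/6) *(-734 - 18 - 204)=-104372981/824670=-126.56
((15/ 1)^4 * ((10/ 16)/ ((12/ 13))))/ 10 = 3427.73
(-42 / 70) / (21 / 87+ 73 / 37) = -1073 / 3960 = -0.27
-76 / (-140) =19 / 35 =0.54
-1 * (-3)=3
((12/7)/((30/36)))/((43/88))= 6336/1505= 4.21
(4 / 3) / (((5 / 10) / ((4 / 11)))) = 32 / 33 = 0.97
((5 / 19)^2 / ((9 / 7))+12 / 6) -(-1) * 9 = 35914 / 3249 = 11.05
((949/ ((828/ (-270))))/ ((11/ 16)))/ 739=-113880/ 186967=-0.61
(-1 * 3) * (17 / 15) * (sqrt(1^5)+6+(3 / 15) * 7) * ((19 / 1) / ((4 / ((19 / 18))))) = -42959 / 300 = -143.20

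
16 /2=8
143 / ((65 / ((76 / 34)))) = 4.92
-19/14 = -1.36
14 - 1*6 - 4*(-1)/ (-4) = 7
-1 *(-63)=63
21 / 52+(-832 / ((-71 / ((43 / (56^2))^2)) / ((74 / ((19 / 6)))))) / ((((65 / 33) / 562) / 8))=99305514489 / 842126740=117.92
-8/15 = -0.53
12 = 12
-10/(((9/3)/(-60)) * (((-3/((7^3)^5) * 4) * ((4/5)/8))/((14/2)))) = -16616465284800500/3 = -5538821761600166.67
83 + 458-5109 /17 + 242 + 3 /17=482.65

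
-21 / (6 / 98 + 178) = -1029 / 8725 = -0.12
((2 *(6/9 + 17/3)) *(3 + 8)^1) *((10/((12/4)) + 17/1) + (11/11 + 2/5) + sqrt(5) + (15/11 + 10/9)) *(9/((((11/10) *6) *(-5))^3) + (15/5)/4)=227525 *sqrt(5)/2178 + 545286415/215622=2762.49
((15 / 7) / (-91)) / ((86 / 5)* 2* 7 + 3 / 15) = -0.00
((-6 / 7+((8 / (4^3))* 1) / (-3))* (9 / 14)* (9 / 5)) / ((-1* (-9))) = -453 / 3920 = -0.12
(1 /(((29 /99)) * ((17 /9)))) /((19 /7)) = 6237 /9367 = 0.67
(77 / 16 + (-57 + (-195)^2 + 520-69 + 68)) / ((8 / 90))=27714105 / 64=433032.89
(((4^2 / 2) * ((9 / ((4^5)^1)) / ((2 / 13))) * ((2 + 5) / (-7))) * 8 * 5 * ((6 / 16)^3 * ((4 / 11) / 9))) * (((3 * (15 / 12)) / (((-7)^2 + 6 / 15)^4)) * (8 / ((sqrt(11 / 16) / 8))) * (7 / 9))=-984375 * sqrt(11) / 2217225195328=-0.00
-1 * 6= -6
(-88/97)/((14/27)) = -1188/679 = -1.75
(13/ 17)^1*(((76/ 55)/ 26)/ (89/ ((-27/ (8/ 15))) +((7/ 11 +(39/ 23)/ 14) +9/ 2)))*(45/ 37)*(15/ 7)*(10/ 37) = 477859500/ 58415299819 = 0.01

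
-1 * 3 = -3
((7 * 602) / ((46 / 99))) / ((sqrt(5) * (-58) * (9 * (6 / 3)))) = -23177 * sqrt(5) / 13340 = -3.88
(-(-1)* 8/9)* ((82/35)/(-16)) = -41/315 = -0.13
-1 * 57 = -57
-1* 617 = -617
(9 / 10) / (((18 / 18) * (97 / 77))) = 693 / 970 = 0.71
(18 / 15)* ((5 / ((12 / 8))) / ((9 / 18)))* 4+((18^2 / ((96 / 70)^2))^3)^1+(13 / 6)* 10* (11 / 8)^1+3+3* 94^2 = 4041184615571 / 786432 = 5138631.97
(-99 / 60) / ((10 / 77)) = -2541 / 200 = -12.70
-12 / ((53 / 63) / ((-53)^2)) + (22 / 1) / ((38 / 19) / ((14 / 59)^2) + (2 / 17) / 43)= -101963750840 / 2544807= -40067.38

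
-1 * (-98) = 98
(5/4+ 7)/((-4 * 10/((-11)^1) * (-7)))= -363/1120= -0.32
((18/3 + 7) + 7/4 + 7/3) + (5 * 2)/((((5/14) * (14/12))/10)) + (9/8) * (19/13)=258.73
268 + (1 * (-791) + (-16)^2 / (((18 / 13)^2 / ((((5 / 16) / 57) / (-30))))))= -7244411 / 13851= -523.02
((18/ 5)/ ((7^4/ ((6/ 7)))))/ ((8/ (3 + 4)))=27/ 24010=0.00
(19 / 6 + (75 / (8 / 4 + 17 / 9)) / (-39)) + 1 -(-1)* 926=507601 / 546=929.67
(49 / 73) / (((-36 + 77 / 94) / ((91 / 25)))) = -419146 / 6035275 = -0.07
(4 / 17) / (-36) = -1 / 153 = -0.01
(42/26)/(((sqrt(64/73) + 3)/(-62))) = -285138/7709 + 10416 * sqrt(73)/7709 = -25.44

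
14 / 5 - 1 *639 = -3181 / 5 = -636.20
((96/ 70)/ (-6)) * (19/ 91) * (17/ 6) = -0.14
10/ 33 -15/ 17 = -325/ 561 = -0.58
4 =4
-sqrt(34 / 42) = -sqrt(357) / 21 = -0.90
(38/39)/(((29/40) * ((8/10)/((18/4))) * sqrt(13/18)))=8550 * sqrt(26)/4901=8.90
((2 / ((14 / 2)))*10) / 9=20 / 63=0.32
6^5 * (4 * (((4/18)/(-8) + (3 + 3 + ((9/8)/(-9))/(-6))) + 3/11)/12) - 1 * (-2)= 178672/11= 16242.91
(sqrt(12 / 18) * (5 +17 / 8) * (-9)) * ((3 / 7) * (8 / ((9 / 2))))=-114 * sqrt(6) / 7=-39.89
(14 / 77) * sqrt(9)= 6 / 11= 0.55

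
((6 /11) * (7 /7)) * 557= 3342 /11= 303.82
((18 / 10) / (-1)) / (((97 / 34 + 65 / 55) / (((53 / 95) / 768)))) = -9911 / 30582400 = -0.00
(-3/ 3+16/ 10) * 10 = 6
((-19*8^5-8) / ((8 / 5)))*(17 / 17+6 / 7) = -722660.71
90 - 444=-354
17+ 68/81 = 1445/81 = 17.84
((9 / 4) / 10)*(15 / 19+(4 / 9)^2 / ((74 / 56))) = 53467 / 253080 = 0.21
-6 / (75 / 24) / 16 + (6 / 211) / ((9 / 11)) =-1349 / 15825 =-0.09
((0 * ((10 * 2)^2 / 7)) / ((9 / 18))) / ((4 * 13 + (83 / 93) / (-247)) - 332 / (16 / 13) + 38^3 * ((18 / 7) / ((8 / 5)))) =0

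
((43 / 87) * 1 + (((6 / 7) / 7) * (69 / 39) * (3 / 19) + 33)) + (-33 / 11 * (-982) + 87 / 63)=3138781355 / 1052961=2980.91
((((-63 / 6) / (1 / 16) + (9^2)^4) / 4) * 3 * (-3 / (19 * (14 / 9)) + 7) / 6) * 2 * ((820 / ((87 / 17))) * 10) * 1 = 118953258262.54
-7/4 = -1.75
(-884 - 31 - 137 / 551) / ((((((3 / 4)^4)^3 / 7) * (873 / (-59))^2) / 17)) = -3504786530734440448 / 223169655436839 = -15704.58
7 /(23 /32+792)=224 /25367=0.01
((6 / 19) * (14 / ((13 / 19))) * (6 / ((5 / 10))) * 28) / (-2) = -14112 / 13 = -1085.54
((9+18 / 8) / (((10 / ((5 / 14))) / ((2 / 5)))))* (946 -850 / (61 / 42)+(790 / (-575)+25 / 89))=288705861 / 4994680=57.80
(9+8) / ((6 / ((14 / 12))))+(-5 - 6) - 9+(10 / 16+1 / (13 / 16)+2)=-12017 / 936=-12.84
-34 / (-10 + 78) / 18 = -1 / 36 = -0.03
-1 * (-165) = 165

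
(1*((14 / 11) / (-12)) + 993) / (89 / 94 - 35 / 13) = -40039441 / 70389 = -568.83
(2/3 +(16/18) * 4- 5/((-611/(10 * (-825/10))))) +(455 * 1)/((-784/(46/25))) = -5538161/1539720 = -3.60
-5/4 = -1.25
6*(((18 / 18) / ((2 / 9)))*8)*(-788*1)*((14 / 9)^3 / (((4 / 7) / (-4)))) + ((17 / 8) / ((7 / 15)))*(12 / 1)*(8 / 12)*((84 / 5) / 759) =4484713.10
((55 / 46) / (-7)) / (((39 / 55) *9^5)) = -3025 / 741537342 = -0.00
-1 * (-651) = 651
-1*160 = -160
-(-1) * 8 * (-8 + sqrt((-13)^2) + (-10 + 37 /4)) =34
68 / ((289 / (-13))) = -52 / 17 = -3.06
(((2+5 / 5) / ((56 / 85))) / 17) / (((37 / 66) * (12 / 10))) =825 / 2072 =0.40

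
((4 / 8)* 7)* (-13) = -91 / 2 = -45.50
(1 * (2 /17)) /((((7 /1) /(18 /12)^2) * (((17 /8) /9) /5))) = 1620 /2023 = 0.80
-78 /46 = -39 /23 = -1.70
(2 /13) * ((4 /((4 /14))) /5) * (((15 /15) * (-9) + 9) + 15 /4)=21 /13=1.62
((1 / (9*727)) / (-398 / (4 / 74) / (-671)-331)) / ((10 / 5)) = -671 / 2810061468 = -0.00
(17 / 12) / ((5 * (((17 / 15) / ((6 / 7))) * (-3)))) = -0.07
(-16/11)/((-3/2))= 32/33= 0.97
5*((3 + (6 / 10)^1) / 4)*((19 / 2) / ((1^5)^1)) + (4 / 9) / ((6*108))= 124661 / 2916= 42.75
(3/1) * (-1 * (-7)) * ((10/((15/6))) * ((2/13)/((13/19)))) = 3192/169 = 18.89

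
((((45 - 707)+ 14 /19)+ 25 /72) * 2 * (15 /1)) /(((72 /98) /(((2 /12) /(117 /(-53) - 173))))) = 25.67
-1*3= -3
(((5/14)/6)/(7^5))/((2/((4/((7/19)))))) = 95/4941258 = 0.00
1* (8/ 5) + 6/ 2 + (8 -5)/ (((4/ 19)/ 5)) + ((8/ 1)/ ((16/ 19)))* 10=3417/ 20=170.85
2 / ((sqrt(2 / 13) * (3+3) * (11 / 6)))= sqrt(26) / 11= 0.46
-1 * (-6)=6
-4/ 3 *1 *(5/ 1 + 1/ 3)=-64/ 9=-7.11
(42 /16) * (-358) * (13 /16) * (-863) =42172221 /64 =658940.95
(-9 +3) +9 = 3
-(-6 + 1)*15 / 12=25 / 4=6.25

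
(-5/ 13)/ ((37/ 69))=-345/ 481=-0.72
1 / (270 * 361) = 1 / 97470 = 0.00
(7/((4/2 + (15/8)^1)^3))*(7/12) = 6272/89373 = 0.07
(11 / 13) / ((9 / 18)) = 1.69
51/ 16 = 3.19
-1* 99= -99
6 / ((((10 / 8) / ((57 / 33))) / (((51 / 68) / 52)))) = 171 / 1430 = 0.12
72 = 72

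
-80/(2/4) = -160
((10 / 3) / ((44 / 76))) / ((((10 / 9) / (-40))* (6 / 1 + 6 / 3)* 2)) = -12.95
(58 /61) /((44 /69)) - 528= -706575 /1342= -526.51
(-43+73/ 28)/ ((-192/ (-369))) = -139113/ 1792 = -77.63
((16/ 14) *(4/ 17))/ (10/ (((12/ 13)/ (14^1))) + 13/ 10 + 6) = 960/ 567511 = 0.00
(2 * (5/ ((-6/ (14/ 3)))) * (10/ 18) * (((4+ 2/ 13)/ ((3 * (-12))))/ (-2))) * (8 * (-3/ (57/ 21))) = 4900/ 2223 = 2.20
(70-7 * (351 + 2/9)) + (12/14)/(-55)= -8276399/3465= -2388.57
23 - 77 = -54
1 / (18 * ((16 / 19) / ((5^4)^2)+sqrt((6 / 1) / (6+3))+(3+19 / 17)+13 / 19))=0.01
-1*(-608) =608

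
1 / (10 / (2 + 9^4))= 6563 / 10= 656.30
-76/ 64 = -19/ 16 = -1.19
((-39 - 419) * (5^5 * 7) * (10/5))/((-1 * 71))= 282218.31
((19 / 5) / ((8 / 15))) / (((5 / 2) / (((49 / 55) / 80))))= 2793 / 88000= 0.03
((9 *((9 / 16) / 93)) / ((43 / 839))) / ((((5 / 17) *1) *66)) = 128367 / 2346080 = 0.05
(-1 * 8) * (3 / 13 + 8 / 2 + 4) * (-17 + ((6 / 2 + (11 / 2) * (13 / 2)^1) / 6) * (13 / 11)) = 264611 / 429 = 616.81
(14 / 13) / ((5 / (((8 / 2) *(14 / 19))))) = 784 / 1235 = 0.63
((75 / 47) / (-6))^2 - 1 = -0.93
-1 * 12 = -12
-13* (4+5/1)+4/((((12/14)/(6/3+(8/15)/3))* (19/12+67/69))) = -113.02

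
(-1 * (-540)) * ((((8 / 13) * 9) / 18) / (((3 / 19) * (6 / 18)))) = 41040 / 13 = 3156.92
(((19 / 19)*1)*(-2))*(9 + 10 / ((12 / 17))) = -139 / 3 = -46.33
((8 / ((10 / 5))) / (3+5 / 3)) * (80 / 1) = 480 / 7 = 68.57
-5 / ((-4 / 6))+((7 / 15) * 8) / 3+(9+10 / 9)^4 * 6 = 1371690461 / 21870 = 62720.19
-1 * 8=-8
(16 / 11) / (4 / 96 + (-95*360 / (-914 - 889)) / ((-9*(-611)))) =47003008 / 1457907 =32.24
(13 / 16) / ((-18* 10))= -13 / 2880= -0.00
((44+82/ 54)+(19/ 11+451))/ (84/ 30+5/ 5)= 739895/ 5643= 131.12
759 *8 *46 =279312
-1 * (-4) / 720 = 1 / 180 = 0.01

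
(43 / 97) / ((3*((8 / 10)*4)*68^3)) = 215 / 1463995392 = 0.00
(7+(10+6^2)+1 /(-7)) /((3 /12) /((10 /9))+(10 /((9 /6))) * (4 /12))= 133200 /6167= 21.60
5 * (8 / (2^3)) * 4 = 20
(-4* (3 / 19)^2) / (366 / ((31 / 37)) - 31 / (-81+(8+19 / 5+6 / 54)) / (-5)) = -1156548 / 5065242623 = -0.00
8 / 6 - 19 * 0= 4 / 3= 1.33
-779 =-779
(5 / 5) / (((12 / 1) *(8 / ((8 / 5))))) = 1 / 60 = 0.02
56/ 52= 14/ 13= 1.08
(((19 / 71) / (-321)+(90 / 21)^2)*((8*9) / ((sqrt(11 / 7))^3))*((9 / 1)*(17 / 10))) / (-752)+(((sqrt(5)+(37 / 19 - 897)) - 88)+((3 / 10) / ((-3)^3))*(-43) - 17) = -1709273 / 1710 - 9414534771*sqrt(77) / 6048579460+sqrt(5) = -1011.00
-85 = -85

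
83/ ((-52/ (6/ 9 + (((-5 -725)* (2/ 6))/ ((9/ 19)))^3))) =110733104979937/ 511758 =216377868.02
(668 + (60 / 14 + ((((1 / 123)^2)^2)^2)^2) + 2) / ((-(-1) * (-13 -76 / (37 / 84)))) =-479319950429948007250317027056256917299 / 131892580267471091894262395414500836855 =-3.63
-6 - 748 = -754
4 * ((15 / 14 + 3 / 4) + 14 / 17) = 1259 / 119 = 10.58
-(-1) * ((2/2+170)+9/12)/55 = 3.12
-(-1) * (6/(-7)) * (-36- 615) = 558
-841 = -841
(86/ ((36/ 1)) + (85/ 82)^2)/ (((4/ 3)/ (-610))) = -63925255/ 40344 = -1584.50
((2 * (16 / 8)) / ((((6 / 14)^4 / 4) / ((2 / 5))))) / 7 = 10976 / 405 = 27.10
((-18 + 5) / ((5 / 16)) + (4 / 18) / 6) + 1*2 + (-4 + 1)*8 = -8581 / 135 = -63.56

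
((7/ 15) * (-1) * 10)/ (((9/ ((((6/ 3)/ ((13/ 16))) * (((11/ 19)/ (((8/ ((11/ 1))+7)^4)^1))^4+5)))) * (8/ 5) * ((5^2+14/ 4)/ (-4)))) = 722510193766300129291909513444586374016/ 1290648343453782560425000069244384765625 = 0.56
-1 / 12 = -0.08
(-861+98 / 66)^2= 804516496 / 1089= 738766.30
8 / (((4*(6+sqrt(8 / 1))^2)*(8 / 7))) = 11 / 112- 3*sqrt(2) / 56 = 0.02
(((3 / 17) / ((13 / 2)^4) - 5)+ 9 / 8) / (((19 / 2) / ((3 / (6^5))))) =-15051263 / 95646904704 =-0.00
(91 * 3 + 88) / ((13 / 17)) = 6137 / 13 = 472.08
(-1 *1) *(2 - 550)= 548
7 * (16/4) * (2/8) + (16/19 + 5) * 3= 466/19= 24.53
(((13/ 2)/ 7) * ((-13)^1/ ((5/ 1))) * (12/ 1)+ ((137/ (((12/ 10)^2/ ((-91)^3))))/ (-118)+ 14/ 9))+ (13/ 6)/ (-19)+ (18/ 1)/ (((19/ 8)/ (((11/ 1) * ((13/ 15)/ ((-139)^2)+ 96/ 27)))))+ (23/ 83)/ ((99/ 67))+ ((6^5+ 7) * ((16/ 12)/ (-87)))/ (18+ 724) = 46555696261758983535311/ 76591468944448920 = 607844.41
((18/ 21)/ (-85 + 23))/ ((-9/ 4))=4/ 651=0.01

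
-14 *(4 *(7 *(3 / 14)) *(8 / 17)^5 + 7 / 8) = -80583041 / 5679428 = -14.19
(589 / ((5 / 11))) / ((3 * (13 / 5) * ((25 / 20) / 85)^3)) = 2037204928 / 39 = 52236023.79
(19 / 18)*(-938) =-8911 / 9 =-990.11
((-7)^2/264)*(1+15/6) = 343/528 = 0.65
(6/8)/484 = 3/1936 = 0.00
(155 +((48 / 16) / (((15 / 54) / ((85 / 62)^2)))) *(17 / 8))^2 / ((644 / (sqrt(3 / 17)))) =9281375506225 *sqrt(51) / 2588341224448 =25.61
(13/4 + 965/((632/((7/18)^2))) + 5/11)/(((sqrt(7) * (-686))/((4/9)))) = -8864431 * sqrt(7)/24336574416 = -0.00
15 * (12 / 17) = 180 / 17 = 10.59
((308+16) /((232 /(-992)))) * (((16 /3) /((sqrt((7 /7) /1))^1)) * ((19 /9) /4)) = -113088 /29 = -3899.59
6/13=0.46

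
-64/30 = -2.13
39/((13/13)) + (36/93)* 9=1317/31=42.48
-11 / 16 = -0.69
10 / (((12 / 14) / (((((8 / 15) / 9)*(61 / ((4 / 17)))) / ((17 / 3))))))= 854 / 27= 31.63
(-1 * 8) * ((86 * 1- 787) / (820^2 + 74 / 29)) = 81316 / 9749837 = 0.01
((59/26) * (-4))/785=-118/10205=-0.01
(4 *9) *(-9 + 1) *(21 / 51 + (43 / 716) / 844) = -76155462 / 642073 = -118.61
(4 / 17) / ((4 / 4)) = 4 / 17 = 0.24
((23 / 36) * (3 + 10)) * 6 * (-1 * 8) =-1196 / 3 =-398.67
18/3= 6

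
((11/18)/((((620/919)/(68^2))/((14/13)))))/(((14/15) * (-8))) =-2921501/4836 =-604.12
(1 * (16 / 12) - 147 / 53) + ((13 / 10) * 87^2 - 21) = 15609443 / 1590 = 9817.26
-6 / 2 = -3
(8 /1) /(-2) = -4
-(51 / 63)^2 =-289 / 441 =-0.66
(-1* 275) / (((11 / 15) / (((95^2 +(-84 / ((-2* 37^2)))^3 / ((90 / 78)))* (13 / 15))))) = -2933125.01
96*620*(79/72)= 195920/3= 65306.67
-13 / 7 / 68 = -13 / 476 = -0.03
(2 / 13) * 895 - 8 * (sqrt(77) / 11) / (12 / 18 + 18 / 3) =1790 / 13 - 6 * sqrt(77) / 55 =136.74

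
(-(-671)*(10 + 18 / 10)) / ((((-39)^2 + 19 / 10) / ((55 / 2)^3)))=6586619875 / 60916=108126.27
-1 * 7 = -7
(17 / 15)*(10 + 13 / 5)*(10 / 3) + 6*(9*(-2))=-302 / 5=-60.40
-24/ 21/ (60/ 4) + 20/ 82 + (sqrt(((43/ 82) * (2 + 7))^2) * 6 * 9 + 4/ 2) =257.02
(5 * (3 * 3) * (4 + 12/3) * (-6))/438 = -360/73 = -4.93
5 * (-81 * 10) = -4050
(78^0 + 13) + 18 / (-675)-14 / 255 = 17746 / 1275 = 13.92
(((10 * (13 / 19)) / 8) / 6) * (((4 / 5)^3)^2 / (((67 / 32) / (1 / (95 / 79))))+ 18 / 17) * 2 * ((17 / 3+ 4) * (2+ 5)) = 22.43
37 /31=1.19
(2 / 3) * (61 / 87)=122 / 261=0.47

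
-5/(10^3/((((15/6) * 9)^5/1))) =-7381125/256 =-28832.52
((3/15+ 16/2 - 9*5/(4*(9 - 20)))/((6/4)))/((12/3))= 2029/1320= 1.54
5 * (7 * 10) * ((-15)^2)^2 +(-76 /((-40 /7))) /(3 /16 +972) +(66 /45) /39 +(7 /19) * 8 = 1021154326722604 /57631275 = 17718753.00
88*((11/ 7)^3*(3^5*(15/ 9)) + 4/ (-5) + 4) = 237667144/ 1715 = 138581.43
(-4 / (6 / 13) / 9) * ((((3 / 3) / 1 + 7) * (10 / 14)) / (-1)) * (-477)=-55120 / 21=-2624.76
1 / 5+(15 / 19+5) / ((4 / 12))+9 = 2524 / 95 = 26.57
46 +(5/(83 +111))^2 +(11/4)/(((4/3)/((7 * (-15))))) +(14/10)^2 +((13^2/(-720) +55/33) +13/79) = -223446423727/1337959800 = -167.01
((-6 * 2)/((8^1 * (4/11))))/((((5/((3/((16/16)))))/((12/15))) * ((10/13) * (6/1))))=-429/1000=-0.43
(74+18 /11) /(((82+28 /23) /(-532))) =-5090176 /10527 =-483.54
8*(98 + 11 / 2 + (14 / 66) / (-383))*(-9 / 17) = -31395108 / 71621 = -438.35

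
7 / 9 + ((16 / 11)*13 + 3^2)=2840 / 99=28.69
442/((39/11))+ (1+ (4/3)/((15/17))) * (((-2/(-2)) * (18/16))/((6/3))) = 30259/240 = 126.08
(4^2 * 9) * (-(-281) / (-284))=-10116 / 71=-142.48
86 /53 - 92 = -4790 /53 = -90.38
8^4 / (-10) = -2048 / 5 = -409.60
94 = 94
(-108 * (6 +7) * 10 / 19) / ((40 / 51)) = -17901 / 19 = -942.16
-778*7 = -5446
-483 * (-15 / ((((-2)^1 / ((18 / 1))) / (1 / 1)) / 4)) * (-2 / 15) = 34776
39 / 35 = 1.11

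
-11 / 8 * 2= -11 / 4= -2.75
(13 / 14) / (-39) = -1 / 42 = -0.02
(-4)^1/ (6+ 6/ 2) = -0.44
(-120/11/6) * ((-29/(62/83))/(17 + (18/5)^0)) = 12035/3069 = 3.92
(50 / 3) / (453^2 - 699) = 5 / 61353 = 0.00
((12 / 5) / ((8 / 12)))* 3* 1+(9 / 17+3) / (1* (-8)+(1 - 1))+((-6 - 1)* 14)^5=-1536665352799 / 170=-9039207957.64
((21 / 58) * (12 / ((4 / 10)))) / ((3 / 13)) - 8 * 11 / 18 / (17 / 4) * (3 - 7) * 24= 232943 / 1479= 157.50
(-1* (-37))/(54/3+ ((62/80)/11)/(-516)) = 8400480/4086689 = 2.06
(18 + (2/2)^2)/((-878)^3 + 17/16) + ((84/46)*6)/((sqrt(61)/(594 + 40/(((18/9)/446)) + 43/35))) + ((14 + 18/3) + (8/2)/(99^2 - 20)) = 111499280004344/5574850014585 + 11989188*sqrt(61)/7015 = 13368.33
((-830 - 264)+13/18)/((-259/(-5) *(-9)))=98395/41958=2.35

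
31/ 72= 0.43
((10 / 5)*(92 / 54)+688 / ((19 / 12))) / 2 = 112330 / 513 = 218.97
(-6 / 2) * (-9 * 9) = 243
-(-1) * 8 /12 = 2 /3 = 0.67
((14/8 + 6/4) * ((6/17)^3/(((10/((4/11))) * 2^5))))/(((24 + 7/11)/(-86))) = -15093/26628460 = -0.00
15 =15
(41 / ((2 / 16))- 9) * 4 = 1276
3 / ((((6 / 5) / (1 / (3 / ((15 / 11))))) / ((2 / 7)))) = 25 / 77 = 0.32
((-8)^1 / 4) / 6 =-1 / 3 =-0.33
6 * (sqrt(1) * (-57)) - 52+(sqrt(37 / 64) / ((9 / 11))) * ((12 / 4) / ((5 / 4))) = -394+11 * sqrt(37) / 30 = -391.77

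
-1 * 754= -754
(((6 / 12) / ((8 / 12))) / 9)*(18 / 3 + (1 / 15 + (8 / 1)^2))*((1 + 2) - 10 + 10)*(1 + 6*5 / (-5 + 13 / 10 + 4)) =106151 / 60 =1769.18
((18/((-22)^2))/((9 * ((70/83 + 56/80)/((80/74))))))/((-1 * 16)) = -2075/11470074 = -0.00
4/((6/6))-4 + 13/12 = 13/12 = 1.08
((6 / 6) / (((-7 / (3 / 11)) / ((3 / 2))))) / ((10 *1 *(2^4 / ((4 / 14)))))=-9 / 86240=-0.00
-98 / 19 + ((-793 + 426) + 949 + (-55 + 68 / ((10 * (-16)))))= 396277 / 760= 521.42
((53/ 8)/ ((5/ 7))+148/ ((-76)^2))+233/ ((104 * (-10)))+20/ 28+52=162391351/ 2628080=61.79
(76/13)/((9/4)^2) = 1216/1053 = 1.15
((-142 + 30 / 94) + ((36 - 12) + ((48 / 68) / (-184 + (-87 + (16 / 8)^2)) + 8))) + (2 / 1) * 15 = -5666373 / 71111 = -79.68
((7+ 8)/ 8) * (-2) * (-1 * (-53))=-198.75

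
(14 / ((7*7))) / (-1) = -2 / 7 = -0.29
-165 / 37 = -4.46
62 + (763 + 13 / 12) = 9913 / 12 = 826.08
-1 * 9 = -9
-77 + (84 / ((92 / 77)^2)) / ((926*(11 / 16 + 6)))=-76.99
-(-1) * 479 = 479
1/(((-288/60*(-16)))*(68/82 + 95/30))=205/62912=0.00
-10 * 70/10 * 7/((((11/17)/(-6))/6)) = 299880/11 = 27261.82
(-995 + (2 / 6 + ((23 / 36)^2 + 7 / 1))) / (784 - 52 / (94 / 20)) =-60135889 / 47081088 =-1.28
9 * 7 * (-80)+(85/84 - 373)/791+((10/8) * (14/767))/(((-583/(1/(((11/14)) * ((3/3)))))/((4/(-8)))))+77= -1622175345966059/326822820324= -4963.47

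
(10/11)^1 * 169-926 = -8496/11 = -772.36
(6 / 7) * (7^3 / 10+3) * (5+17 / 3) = 11936 / 35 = 341.03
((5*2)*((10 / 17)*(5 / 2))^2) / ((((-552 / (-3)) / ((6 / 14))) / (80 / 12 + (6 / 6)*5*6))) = 171875 / 93058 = 1.85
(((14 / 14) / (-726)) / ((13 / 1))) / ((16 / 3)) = -1 / 50336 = -0.00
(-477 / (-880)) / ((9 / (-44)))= -53 / 20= -2.65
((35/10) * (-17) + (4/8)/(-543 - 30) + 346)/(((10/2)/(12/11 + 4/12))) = 701428/8595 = 81.61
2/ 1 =2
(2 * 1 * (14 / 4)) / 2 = 7 / 2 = 3.50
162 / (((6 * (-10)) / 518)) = -6993 / 5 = -1398.60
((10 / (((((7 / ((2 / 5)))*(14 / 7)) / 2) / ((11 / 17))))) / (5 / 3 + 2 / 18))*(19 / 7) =1881 / 3332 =0.56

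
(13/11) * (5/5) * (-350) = -4550/11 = -413.64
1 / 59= 0.02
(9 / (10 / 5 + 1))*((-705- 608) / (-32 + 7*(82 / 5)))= -6565 / 138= -47.57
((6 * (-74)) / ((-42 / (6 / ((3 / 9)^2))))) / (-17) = -3996 / 119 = -33.58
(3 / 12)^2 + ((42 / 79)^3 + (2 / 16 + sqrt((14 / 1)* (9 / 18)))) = 2664525 / 7888624 + sqrt(7) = 2.98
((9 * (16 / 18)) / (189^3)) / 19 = 8 / 128274111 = 0.00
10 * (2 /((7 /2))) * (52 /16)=18.57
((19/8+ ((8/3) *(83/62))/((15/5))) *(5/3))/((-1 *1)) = -39785/6696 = -5.94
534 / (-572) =-267 / 286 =-0.93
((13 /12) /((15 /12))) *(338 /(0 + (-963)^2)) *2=8788 /13910535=0.00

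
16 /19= 0.84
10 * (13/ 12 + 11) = 725/ 6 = 120.83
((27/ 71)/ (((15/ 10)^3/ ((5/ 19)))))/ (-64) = -5/ 10792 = -0.00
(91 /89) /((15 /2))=182 /1335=0.14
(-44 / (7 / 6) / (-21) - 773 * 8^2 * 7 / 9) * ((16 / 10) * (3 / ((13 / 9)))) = -407234496 / 3185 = -127860.12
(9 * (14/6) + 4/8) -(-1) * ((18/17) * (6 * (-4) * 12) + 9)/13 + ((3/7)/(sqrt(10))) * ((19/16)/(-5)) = -43/34 -57 * sqrt(10)/5600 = -1.30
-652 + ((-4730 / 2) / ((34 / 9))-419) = -57699 / 34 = -1697.03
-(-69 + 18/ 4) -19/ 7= 865/ 14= 61.79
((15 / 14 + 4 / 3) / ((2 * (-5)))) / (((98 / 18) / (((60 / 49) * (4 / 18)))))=-0.01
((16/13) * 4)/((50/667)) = 21344/325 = 65.67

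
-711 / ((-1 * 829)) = 711 / 829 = 0.86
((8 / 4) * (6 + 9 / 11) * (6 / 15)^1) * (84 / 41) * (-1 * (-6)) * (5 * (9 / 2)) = 680400 / 451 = 1508.65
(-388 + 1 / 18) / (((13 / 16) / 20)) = -1117280 / 117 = -9549.40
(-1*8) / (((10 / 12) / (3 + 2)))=-48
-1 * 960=-960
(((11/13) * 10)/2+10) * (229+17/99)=4197280/1287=3261.29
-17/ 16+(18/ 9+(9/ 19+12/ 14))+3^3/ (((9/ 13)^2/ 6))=724091/ 2128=340.27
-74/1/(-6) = 37/3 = 12.33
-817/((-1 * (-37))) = -817/37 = -22.08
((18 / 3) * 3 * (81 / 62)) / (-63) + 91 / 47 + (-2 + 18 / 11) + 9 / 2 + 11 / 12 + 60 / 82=7.35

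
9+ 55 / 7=118 / 7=16.86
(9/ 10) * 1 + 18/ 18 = 1.90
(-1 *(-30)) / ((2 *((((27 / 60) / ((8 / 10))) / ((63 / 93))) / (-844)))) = -472640 / 31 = -15246.45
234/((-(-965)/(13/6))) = 507/965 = 0.53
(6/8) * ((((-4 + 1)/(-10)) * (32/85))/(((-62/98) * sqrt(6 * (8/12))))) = -0.07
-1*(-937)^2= -877969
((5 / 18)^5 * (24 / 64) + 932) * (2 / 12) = 155.33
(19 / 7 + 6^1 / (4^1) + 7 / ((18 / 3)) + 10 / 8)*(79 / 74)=7.08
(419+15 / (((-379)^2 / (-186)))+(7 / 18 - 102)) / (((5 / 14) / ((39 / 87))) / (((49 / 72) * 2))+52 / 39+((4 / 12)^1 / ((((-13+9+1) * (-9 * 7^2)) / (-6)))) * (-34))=10976775765501 / 68138119324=161.10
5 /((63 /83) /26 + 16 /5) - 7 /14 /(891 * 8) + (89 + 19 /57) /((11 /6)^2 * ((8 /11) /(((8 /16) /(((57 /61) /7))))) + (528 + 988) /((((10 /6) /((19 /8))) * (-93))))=-10726269200273683 /4453270456420368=-2.41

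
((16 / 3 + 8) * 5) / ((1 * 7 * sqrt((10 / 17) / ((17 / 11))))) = 340 * sqrt(110) / 231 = 15.44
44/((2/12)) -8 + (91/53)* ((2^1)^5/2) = 15024/53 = 283.47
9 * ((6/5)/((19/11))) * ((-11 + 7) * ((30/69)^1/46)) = -2376/10051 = -0.24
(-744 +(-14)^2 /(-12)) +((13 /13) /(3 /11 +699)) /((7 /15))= -40939223 /53844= -760.33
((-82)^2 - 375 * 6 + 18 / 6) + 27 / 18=8957 / 2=4478.50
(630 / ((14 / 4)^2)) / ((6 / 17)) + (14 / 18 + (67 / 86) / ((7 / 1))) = 113471 / 774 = 146.60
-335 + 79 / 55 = -18346 / 55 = -333.56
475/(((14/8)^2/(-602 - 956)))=-11840800/49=-241648.98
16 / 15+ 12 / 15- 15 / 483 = 4433 / 2415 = 1.84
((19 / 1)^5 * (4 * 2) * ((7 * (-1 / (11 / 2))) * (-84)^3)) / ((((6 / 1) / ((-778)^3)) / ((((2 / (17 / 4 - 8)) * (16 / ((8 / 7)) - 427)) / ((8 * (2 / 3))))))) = -2663983203080622078007296 / 55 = -48436058237829492327405.38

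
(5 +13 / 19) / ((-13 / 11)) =-1188 / 247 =-4.81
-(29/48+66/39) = -1433/624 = -2.30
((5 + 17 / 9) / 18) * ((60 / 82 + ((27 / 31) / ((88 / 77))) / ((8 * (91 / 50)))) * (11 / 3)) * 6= 1520035 / 230256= 6.60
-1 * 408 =-408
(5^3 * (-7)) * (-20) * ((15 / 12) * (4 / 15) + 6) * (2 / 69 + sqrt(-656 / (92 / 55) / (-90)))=665000 / 207 + 332500 * sqrt(20746) / 207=234572.68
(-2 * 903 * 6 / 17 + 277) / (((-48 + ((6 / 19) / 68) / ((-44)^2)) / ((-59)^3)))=-1542104.41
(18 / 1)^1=18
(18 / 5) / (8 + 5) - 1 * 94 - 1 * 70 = -10642 / 65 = -163.72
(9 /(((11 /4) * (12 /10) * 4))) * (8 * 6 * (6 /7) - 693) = -68445 /154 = -444.45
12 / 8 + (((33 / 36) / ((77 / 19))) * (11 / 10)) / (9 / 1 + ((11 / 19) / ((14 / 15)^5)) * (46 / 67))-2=-46540488457 / 98191399770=-0.47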